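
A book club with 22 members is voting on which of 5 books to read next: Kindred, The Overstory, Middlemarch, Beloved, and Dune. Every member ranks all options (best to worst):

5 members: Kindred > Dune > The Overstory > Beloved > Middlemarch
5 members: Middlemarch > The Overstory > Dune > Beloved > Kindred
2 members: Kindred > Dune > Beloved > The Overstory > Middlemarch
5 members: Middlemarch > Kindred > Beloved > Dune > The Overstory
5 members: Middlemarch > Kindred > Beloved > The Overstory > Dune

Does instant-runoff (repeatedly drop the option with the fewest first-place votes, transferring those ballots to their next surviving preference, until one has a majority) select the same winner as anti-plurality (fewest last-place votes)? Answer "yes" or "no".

Instant-runoff — R1 Kindred 7, The Overstory 0, Middlemarch 15, Beloved 0, Dune 0 (Middlemarch winner). Winner: Middlemarch.
Anti-plurality — last-place votes: Kindred 5, The Overstory 5, Middlemarch 7, Beloved 0, Dune 5. Winner: Beloved.
The two methods disagree.

no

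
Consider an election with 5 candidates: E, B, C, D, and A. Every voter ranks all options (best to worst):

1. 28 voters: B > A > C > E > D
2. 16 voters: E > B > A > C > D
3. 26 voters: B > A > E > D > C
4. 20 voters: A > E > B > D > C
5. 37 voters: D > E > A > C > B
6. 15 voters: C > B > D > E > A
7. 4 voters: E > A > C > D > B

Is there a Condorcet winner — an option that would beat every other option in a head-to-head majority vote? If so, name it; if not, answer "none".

none

Checking pairwise contests:
A beats E 74–72.
E beats B 77–69.
E beats C 103–43.
E beats D 94–52.
B beats A 85–61.
Every option loses at least one head-to-head, so there is no Condorcet winner.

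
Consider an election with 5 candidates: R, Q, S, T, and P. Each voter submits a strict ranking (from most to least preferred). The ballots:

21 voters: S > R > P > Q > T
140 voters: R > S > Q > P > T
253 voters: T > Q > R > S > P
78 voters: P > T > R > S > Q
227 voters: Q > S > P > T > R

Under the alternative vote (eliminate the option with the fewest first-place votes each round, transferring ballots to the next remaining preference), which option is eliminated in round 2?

P

Round 1: R 140, Q 227, S 21, T 253, P 78. Eliminate S.
Round 2: R 161, Q 227, T 253, P 78. Eliminate P.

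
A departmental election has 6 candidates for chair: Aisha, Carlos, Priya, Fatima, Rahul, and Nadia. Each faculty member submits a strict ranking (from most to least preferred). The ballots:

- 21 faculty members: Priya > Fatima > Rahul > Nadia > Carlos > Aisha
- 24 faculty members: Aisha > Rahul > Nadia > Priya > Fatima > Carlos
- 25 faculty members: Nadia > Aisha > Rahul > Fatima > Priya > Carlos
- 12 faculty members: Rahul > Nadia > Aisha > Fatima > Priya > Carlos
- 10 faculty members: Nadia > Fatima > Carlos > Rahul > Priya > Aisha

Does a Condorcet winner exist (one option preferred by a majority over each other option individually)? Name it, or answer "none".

none

Checking pairwise contests:
Nadia beats Aisha 68–24.
Aisha beats Carlos 61–31.
Aisha beats Priya 61–31.
Aisha beats Fatima 61–31.
Aisha beats Rahul 49–43.
Rahul beats Nadia 57–35.
Every option loses at least one head-to-head, so there is no Condorcet winner.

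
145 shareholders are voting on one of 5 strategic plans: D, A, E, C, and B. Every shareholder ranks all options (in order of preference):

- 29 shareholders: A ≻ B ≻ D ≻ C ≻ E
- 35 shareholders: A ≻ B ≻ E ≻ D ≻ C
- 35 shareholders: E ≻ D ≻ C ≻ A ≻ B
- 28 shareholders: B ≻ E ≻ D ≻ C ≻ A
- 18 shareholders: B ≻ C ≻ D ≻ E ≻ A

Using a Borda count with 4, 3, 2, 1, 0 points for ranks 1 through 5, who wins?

D: 29·2 + 35·1 + 35·3 + 28·2 + 18·2 = 290
A: 29·4 + 35·4 + 35·1 + 28·0 + 18·0 = 291
E: 29·0 + 35·2 + 35·4 + 28·3 + 18·1 = 312
C: 29·1 + 35·0 + 35·2 + 28·1 + 18·3 = 181
B: 29·3 + 35·3 + 35·0 + 28·4 + 18·4 = 376
B has the highest Borda score (376).

B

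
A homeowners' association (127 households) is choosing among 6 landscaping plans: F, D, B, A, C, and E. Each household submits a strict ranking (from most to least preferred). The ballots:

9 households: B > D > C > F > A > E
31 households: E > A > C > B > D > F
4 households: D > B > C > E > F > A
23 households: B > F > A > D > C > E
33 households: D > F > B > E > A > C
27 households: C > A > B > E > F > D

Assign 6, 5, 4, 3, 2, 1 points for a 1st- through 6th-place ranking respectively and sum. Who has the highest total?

B

F: 9·3 + 31·1 + 4·2 + 23·5 + 33·5 + 27·2 = 400
D: 9·5 + 31·2 + 4·6 + 23·3 + 33·6 + 27·1 = 425
B: 9·6 + 31·3 + 4·5 + 23·6 + 33·4 + 27·4 = 545
A: 9·2 + 31·5 + 4·1 + 23·4 + 33·2 + 27·5 = 470
C: 9·4 + 31·4 + 4·4 + 23·2 + 33·1 + 27·6 = 417
E: 9·1 + 31·6 + 4·3 + 23·1 + 33·3 + 27·3 = 410
B has the highest Borda score (545).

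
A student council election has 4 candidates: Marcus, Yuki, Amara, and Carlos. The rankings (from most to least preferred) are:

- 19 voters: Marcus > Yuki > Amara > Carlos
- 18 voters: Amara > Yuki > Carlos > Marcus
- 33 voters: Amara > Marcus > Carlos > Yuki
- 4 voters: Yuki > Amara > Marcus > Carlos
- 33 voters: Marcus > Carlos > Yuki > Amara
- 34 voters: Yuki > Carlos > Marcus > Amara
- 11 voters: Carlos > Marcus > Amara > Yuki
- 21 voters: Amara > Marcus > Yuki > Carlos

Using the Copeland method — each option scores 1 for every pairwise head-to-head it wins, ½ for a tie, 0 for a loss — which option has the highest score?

Marcus

Marcus: beats Yuki, Amara, and Carlos → score 3.
Yuki: beats Amara and Carlos; loses to Marcus → score 2.
Amara: beats Carlos; loses to Marcus and Yuki → score 1.
Carlos: loses to Marcus, Yuki, and Amara → score 0.
Marcus has the best pairwise record.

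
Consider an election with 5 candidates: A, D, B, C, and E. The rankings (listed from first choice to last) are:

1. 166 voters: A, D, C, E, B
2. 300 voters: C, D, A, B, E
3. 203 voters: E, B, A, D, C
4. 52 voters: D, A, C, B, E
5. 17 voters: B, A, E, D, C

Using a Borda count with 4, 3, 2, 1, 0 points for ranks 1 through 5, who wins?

A

A: 166·4 + 300·2 + 203·2 + 52·3 + 17·3 = 1877
D: 166·3 + 300·3 + 203·1 + 52·4 + 17·1 = 1826
B: 166·0 + 300·1 + 203·3 + 52·1 + 17·4 = 1029
C: 166·2 + 300·4 + 203·0 + 52·2 + 17·0 = 1636
E: 166·1 + 300·0 + 203·4 + 52·0 + 17·2 = 1012
A has the highest Borda score (1877).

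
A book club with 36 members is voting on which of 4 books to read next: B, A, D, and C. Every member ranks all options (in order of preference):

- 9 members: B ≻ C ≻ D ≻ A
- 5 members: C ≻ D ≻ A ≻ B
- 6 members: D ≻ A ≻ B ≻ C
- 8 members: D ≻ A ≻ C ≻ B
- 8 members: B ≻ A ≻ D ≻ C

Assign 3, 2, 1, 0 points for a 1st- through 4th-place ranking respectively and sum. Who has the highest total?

D

B: 9·3 + 5·0 + 6·1 + 8·0 + 8·3 = 57
A: 9·0 + 5·1 + 6·2 + 8·2 + 8·2 = 49
D: 9·1 + 5·2 + 6·3 + 8·3 + 8·1 = 69
C: 9·2 + 5·3 + 6·0 + 8·1 + 8·0 = 41
D has the highest Borda score (69).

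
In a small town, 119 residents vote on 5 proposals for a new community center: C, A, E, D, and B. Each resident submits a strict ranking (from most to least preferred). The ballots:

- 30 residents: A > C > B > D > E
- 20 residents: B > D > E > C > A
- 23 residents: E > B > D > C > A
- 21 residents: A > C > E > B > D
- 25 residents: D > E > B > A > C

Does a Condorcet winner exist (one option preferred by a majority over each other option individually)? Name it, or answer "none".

none

Checking pairwise contests:
A beats C 76–43.
E beats A 68–51.
D beats E 75–44.
B beats D 94–25.
E beats B 69–50.
Every option loses at least one head-to-head, so there is no Condorcet winner.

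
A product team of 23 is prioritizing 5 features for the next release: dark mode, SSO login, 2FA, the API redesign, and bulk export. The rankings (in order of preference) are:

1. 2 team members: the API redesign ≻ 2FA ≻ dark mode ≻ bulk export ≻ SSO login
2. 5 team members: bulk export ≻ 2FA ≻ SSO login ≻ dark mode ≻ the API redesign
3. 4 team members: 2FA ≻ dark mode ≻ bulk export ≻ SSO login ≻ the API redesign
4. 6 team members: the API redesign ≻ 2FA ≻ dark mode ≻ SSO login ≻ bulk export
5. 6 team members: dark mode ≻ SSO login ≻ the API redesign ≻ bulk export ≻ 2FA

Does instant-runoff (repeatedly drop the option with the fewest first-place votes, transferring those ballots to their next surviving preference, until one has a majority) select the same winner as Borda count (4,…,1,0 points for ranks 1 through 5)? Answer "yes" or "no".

Instant-runoff — R1 dark mode 6, SSO login 0, 2FA 4, the API redesign 8, bulk export 5 (SSO login out); R2 dark mode 6, 2FA 4, the API redesign 8, bulk export 5 (2FA out); R3 dark mode 10, the API redesign 8, bulk export 5 (bulk export out); R4 dark mode 15, the API redesign 8 (dark mode winner). Winner: dark mode.
Borda — scores: dark mode 57, SSO login 38, 2FA 55, the API redesign 44, bulk export 36. Winner: dark mode.
The two methods agree.

yes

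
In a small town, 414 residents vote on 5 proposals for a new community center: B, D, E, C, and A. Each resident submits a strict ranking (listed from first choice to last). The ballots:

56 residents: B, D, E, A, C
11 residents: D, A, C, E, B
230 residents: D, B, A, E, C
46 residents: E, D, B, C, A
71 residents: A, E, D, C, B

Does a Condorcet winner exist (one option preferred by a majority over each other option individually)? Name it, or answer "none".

D vs B: 358–56 for D.
D vs E: 297–117 for D.
D vs C: 414–0 for D.
D vs A: 343–71 for D.
D beats every other option head-to-head.

D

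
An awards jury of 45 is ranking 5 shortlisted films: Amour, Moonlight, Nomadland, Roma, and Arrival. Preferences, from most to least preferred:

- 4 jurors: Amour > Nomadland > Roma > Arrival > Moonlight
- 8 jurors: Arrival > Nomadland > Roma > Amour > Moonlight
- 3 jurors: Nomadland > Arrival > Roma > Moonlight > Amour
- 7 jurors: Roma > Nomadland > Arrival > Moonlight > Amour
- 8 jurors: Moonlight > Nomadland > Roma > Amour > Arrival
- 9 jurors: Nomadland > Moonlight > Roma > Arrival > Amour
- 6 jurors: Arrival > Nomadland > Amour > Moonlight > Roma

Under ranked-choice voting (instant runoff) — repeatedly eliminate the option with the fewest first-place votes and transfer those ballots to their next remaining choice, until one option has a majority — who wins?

Round 1: Amour 4, Moonlight 8, Nomadland 12, Roma 7, Arrival 14. Eliminate Amour.
Round 2: Moonlight 8, Nomadland 16, Roma 7, Arrival 14. Eliminate Roma.
Round 3: Moonlight 8, Nomadland 23, Arrival 14. Nomadland has a majority.

Nomadland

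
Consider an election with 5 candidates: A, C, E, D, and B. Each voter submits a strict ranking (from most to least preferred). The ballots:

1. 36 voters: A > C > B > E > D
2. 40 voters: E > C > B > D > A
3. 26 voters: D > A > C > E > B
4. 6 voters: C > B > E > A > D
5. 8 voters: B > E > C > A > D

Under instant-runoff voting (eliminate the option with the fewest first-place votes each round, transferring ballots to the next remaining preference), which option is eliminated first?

C

Round 1: A 36, C 6, E 40, D 26, B 8. Eliminate C.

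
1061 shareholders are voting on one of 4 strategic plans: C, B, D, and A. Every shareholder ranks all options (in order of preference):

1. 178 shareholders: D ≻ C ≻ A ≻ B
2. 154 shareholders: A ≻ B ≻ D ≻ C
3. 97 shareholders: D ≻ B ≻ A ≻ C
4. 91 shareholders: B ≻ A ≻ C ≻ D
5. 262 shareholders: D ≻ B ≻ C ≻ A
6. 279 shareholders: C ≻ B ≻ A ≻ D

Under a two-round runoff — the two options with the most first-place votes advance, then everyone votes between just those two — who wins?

D

Round 1 first-place votes: C 279, B 91, D 537, A 154.
D and C advance.
Runoff: D is preferred to C by 691 voters; C by 370.
D wins the runoff.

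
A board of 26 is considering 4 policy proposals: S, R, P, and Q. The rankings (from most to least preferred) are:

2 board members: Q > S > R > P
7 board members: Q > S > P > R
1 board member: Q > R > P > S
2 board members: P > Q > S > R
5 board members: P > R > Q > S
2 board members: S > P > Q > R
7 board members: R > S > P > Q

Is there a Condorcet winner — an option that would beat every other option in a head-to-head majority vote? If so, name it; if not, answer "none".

Checking pairwise contests:
Q beats S 17–9.
P beats R 16–10.
S beats P 18–8.
P beats Q 16–10.
Every option loses at least one head-to-head, so there is no Condorcet winner.

none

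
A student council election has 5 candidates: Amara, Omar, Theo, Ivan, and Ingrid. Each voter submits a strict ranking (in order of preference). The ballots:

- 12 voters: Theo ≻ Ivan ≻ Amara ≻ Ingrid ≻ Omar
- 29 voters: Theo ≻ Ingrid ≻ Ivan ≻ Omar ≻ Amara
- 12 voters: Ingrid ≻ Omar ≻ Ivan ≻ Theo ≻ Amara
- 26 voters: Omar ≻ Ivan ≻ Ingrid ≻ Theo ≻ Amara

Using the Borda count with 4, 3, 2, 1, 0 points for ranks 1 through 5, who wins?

Theo

Amara: 12·2 + 29·0 + 12·0 + 26·0 = 24
Omar: 12·0 + 29·1 + 12·3 + 26·4 = 169
Theo: 12·4 + 29·4 + 12·1 + 26·1 = 202
Ivan: 12·3 + 29·2 + 12·2 + 26·3 = 196
Ingrid: 12·1 + 29·3 + 12·4 + 26·2 = 199
Theo has the highest Borda score (202).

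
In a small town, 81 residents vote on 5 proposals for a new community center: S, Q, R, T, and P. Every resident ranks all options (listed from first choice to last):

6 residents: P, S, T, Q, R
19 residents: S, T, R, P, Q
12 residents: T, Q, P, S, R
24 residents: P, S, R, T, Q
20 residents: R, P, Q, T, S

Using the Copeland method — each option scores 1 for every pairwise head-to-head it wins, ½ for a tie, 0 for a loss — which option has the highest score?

S: beats Q, R, and T; loses to P → score 3.
Q: loses to S, R, T, and P → score 0.
R: beats Q and T; loses to S and P → score 2.
T: beats Q; loses to S, R, and P → score 1.
P: beats S, Q, R, and T → score 4.
P has the best pairwise record.

P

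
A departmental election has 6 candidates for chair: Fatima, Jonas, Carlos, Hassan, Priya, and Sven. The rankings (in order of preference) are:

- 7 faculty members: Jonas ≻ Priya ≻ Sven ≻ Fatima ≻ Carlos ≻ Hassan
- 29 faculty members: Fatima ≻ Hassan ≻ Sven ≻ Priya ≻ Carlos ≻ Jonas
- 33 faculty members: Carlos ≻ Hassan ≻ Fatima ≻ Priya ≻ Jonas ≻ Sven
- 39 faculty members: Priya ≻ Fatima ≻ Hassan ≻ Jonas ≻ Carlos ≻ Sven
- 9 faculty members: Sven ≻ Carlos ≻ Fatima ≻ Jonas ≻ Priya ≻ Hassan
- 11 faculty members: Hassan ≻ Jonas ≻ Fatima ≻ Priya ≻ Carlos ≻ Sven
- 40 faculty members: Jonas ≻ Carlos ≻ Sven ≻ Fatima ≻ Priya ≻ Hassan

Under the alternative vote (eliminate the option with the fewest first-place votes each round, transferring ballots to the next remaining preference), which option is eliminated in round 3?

Round 1: Fatima 29, Jonas 47, Carlos 33, Hassan 11, Priya 39, Sven 9. Eliminate Sven.
Round 2: Fatima 29, Jonas 47, Carlos 42, Hassan 11, Priya 39. Eliminate Hassan.
Round 3: Fatima 29, Jonas 58, Carlos 42, Priya 39. Eliminate Fatima.

Fatima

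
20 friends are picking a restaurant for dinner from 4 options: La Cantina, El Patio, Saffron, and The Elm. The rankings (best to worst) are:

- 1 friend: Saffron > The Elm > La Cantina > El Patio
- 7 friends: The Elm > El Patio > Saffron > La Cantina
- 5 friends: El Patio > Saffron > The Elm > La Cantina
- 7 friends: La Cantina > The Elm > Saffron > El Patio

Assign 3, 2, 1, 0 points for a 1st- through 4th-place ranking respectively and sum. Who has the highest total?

The Elm

La Cantina: 1·1 + 7·0 + 5·0 + 7·3 = 22
El Patio: 1·0 + 7·2 + 5·3 + 7·0 = 29
Saffron: 1·3 + 7·1 + 5·2 + 7·1 = 27
The Elm: 1·2 + 7·3 + 5·1 + 7·2 = 42
The Elm has the highest Borda score (42).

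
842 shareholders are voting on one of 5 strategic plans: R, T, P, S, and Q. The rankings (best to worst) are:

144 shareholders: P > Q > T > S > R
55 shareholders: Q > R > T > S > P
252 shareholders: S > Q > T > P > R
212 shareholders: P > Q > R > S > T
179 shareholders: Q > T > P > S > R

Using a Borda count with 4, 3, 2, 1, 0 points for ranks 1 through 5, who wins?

R: 144·0 + 55·3 + 252·0 + 212·2 + 179·0 = 589
T: 144·2 + 55·2 + 252·2 + 212·0 + 179·3 = 1439
P: 144·4 + 55·0 + 252·1 + 212·4 + 179·2 = 2034
S: 144·1 + 55·1 + 252·4 + 212·1 + 179·1 = 1598
Q: 144·3 + 55·4 + 252·3 + 212·3 + 179·4 = 2760
Q has the highest Borda score (2760).

Q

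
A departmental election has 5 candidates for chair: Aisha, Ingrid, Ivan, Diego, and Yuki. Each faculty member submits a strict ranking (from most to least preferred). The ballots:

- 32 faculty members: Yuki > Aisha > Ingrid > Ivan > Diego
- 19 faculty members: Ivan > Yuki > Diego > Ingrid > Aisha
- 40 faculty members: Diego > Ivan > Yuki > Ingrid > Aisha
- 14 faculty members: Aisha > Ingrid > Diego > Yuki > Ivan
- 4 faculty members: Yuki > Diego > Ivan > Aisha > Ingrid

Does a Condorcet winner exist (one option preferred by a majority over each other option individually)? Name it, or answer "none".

none

Checking pairwise contests:
Ingrid beats Aisha 59–50.
Ivan beats Ingrid 63–46.
Diego beats Ivan 58–51.
Yuki beats Diego 55–54.
Ivan beats Yuki 59–50.
Every option loses at least one head-to-head, so there is no Condorcet winner.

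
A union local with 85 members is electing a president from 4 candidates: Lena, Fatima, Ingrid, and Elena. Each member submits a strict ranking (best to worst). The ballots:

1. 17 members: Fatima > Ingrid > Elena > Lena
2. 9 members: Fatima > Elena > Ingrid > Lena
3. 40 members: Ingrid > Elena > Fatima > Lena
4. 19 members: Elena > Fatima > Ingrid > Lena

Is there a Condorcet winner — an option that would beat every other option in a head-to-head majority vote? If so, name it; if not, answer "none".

none

Checking pairwise contests:
Fatima beats Lena 85–0.
Elena beats Fatima 59–26.
Fatima beats Ingrid 45–40.
Ingrid beats Elena 57–28.
Every option loses at least one head-to-head, so there is no Condorcet winner.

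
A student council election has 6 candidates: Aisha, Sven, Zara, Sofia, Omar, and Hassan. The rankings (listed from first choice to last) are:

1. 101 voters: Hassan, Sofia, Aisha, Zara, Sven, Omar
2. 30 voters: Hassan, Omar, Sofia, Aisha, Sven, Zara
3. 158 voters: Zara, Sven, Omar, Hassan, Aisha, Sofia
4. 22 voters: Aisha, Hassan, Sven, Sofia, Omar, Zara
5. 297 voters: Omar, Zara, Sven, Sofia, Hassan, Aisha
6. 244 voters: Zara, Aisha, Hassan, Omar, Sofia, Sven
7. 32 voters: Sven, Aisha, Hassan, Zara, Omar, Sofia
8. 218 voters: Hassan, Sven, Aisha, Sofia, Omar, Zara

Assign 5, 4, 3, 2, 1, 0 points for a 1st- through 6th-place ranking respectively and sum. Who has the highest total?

Zara

Aisha: 101·3 + 30·2 + 158·1 + 22·5 + 297·0 + 244·4 + 32·4 + 218·3 = 2389
Sven: 101·1 + 30·1 + 158·4 + 22·3 + 297·3 + 244·0 + 32·5 + 218·4 = 2752
Zara: 101·2 + 30·0 + 158·5 + 22·0 + 297·4 + 244·5 + 32·2 + 218·0 = 3464
Sofia: 101·4 + 30·3 + 158·0 + 22·2 + 297·2 + 244·1 + 32·0 + 218·2 = 1812
Omar: 101·0 + 30·4 + 158·3 + 22·1 + 297·5 + 244·2 + 32·1 + 218·1 = 2839
Hassan: 101·5 + 30·5 + 158·2 + 22·4 + 297·1 + 244·3 + 32·3 + 218·5 = 3274
Zara has the highest Borda score (3464).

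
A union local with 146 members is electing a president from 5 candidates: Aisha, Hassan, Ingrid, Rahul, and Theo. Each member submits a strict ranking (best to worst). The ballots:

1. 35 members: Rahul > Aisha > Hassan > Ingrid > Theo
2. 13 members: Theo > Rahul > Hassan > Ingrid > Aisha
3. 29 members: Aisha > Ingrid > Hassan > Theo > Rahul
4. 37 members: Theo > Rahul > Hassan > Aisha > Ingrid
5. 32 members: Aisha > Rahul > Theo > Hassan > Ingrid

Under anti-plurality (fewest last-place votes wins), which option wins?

Last-place votes: Aisha 13, Hassan 0, Ingrid 69, Rahul 29, Theo 35.
Hassan is ranked last by the fewest voters, so Hassan wins.

Hassan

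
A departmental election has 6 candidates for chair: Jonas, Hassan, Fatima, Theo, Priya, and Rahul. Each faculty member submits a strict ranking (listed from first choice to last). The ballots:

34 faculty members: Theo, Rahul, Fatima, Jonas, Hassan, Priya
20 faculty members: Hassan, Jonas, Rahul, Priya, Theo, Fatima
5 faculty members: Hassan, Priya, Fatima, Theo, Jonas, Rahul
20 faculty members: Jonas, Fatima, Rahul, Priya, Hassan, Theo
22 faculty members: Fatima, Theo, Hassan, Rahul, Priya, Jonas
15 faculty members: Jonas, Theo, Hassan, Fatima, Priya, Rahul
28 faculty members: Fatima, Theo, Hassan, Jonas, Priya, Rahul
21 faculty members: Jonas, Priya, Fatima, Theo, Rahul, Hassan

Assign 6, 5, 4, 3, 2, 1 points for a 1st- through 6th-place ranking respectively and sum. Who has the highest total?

Jonas: 34·3 + 20·5 + 5·2 + 20·6 + 22·1 + 15·6 + 28·3 + 21·6 = 654
Hassan: 34·2 + 20·6 + 5·6 + 20·2 + 22·4 + 15·4 + 28·4 + 21·1 = 539
Fatima: 34·4 + 20·1 + 5·4 + 20·5 + 22·6 + 15·3 + 28·6 + 21·4 = 705
Theo: 34·6 + 20·2 + 5·3 + 20·1 + 22·5 + 15·5 + 28·5 + 21·3 = 667
Priya: 34·1 + 20·3 + 5·5 + 20·3 + 22·2 + 15·2 + 28·2 + 21·5 = 414
Rahul: 34·5 + 20·4 + 5·1 + 20·4 + 22·3 + 15·1 + 28·1 + 21·2 = 486
Fatima has the highest Borda score (705).

Fatima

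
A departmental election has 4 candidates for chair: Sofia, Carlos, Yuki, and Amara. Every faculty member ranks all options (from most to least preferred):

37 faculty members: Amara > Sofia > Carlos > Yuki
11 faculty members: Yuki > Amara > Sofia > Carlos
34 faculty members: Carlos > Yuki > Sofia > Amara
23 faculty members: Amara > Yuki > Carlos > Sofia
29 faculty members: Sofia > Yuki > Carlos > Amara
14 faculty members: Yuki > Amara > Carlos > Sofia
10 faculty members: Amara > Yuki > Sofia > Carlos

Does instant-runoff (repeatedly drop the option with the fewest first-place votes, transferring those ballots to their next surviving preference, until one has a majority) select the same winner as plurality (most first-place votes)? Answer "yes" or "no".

Instant-runoff — R1 Sofia 29, Carlos 34, Yuki 25, Amara 70 (Yuki out); R2 Sofia 29, Carlos 34, Amara 95 (Amara winner). Winner: Amara.
Plurality — first-place votes: Sofia 29, Carlos 34, Yuki 25, Amara 70. Winner: Amara.
The two methods agree.

yes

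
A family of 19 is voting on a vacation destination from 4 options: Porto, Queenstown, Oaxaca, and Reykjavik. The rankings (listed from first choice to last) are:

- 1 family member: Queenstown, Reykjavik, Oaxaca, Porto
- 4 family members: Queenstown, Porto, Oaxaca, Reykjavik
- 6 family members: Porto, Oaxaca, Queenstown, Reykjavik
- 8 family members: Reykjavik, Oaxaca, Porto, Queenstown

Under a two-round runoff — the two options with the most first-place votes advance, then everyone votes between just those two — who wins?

Porto

Round 1 first-place votes: Porto 6, Queenstown 5, Oaxaca 0, Reykjavik 8.
Reykjavik and Porto advance.
Runoff: Reykjavik is preferred to Porto by 9 voters; Porto by 10.
Porto wins the runoff.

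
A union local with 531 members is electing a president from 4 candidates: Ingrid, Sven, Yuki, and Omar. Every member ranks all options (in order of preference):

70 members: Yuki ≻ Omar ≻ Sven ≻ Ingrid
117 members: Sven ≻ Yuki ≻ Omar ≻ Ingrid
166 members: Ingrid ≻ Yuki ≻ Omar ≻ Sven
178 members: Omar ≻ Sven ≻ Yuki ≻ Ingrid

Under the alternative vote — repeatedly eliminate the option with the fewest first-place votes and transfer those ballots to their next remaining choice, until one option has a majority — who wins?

Round 1: Ingrid 166, Sven 117, Yuki 70, Omar 178. Eliminate Yuki.
Round 2: Ingrid 166, Sven 117, Omar 248. Eliminate Sven.
Round 3: Ingrid 166, Omar 365. Omar has a majority.

Omar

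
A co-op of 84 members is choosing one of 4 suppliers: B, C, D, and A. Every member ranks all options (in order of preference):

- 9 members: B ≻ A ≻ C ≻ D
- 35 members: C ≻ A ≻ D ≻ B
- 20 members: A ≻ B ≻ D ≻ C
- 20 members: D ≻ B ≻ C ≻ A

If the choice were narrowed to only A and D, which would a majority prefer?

A

Voters preferring A to D: 64; preferring D to A: 20.
A wins the head-to-head.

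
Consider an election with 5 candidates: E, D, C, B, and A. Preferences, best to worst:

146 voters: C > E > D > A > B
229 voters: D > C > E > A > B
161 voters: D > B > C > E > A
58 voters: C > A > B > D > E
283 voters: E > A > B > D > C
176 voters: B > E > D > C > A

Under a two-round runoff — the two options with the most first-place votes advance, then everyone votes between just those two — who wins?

E

Round 1 first-place votes: E 283, D 390, C 204, B 176, A 0.
D and E advance.
Runoff: D is preferred to E by 448 voters; E by 605.
E wins the runoff.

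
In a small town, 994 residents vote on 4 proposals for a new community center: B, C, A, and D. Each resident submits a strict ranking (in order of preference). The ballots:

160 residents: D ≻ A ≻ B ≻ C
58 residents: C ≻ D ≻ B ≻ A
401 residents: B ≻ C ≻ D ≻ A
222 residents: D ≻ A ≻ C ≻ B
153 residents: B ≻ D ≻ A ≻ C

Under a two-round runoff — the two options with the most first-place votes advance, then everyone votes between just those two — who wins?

B

Round 1 first-place votes: B 554, C 58, A 0, D 382.
B and D advance.
Runoff: B is preferred to D by 554 voters; D by 440.
B wins the runoff.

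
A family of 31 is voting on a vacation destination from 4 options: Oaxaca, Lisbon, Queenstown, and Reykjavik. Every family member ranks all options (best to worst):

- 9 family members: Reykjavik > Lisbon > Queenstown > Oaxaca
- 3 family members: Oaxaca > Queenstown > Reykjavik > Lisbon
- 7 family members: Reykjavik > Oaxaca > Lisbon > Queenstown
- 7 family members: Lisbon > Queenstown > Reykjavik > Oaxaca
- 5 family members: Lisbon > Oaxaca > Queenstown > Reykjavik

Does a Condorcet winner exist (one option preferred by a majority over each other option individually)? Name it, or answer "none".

Reykjavik

Reykjavik vs Oaxaca: 23–8 for Reykjavik.
Reykjavik vs Lisbon: 19–12 for Reykjavik.
Reykjavik vs Queenstown: 16–15 for Reykjavik.
Reykjavik beats every other option head-to-head.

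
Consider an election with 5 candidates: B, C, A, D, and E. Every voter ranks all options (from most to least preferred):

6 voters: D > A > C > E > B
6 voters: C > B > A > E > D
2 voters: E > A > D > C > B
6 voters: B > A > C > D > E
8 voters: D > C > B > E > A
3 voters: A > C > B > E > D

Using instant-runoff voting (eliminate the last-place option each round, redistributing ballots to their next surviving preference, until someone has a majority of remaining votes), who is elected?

Round 1: B 6, C 6, A 3, D 14, E 2. Eliminate E.
Round 2: B 6, C 6, A 5, D 14. Eliminate A.
Round 3: B 6, C 9, D 16. D has a majority.

D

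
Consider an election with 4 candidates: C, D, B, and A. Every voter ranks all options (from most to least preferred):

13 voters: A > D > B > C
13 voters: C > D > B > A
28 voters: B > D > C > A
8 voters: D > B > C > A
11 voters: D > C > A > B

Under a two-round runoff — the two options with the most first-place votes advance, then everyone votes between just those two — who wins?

Round 1 first-place votes: C 13, D 19, B 28, A 13.
B and D advance.
Runoff: B is preferred to D by 28 voters; D by 45.
D wins the runoff.

D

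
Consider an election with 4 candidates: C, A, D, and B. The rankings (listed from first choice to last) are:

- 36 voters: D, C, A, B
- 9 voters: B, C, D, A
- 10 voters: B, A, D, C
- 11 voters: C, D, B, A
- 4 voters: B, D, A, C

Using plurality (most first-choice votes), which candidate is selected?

First-place votes: C 11, A 0, D 36, B 23.
D has the most first-place votes.

D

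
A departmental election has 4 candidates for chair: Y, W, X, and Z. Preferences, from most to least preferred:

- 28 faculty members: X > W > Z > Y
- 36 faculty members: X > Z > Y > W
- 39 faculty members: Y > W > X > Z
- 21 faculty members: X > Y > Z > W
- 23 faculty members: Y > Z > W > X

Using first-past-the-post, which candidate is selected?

X

First-place votes: Y 62, W 0, X 85, Z 0.
X has the most first-place votes.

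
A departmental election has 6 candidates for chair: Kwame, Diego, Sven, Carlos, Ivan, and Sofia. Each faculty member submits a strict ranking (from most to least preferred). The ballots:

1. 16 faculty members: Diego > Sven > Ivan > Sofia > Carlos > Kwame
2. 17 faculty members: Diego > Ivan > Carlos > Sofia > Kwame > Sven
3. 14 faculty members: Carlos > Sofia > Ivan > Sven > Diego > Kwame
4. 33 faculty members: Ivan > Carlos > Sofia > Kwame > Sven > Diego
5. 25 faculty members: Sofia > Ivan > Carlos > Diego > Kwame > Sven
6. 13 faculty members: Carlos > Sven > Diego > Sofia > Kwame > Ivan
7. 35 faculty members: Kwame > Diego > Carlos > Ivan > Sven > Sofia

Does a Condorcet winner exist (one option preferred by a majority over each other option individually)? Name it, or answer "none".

none

Checking pairwise contests:
Diego beats Kwame 85–68.
Carlos beats Diego 85–68.
Kwame beats Sven 110–43.
Ivan beats Carlos 91–62.
Diego beats Ivan 81–72.
Diego beats Sofia 81–72.
Every option loses at least one head-to-head, so there is no Condorcet winner.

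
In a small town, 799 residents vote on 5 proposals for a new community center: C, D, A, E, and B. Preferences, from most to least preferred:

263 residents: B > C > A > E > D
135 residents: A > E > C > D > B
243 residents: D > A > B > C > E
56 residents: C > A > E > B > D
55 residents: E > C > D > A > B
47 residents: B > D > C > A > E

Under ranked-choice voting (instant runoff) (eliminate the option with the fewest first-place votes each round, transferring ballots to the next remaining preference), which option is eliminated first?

E

Round 1: C 56, D 243, A 135, E 55, B 310. Eliminate E.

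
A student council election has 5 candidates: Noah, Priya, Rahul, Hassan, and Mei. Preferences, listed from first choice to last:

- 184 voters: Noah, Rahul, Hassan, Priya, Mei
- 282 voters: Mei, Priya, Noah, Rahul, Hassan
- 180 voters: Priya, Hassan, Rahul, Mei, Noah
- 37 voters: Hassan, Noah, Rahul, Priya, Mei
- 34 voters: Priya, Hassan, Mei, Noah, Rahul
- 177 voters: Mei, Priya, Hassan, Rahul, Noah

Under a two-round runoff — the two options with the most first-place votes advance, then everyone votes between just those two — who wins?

Mei

Round 1 first-place votes: Noah 184, Priya 214, Rahul 0, Hassan 37, Mei 459.
Mei and Priya advance.
Runoff: Mei is preferred to Priya by 459 voters; Priya by 435.
Mei wins the runoff.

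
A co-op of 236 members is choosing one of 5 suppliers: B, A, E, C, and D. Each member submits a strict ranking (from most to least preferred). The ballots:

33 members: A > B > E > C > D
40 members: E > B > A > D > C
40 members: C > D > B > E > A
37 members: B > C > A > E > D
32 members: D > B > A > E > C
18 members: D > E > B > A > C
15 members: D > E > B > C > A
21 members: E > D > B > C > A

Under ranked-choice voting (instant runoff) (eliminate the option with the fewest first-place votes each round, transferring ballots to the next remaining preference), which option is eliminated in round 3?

E

Round 1: B 37, A 33, E 61, C 40, D 65. Eliminate A.
Round 2: B 70, E 61, C 40, D 65. Eliminate C.
Round 3: B 70, E 61, D 105. Eliminate E.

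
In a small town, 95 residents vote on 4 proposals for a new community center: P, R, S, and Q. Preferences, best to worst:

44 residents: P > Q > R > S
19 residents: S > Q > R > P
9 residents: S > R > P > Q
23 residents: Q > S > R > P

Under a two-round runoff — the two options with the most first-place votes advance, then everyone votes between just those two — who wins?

Round 1 first-place votes: P 44, R 0, S 28, Q 23.
P and S advance.
Runoff: P is preferred to S by 44 voters; S by 51.
S wins the runoff.

S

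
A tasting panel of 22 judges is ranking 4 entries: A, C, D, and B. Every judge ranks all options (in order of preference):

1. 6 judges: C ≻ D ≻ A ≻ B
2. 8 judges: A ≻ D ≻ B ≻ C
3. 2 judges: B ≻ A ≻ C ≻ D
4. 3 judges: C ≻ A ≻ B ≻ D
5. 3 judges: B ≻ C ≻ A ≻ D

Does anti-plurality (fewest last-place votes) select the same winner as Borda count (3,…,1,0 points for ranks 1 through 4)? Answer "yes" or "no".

yes

Anti-plurality — last-place votes: A 0, C 8, D 8, B 6. Winner: A.
Borda — scores: A 43, C 35, D 28, B 26. Winner: A.
The two methods agree.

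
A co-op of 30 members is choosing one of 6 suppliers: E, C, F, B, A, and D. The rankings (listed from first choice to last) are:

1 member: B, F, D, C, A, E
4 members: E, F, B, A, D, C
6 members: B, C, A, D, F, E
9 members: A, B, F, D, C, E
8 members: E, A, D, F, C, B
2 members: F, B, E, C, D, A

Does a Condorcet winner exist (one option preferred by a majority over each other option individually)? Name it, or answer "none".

A

A vs E: 16–14 for A.
A vs C: 21–9 for A.
A vs F: 23–7 for A.
A vs B: 17–13 for A.
A vs D: 27–3 for A.
A beats every other option head-to-head.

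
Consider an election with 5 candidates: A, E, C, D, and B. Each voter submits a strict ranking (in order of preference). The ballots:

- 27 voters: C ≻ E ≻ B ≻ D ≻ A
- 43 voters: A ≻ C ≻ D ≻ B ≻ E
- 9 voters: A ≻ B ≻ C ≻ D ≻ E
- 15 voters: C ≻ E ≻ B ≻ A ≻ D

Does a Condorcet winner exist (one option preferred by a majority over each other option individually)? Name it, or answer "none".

A

A vs E: 52–42 for A.
A vs C: 52–42 for A.
A vs D: 67–27 for A.
A vs B: 52–42 for A.
A beats every other option head-to-head.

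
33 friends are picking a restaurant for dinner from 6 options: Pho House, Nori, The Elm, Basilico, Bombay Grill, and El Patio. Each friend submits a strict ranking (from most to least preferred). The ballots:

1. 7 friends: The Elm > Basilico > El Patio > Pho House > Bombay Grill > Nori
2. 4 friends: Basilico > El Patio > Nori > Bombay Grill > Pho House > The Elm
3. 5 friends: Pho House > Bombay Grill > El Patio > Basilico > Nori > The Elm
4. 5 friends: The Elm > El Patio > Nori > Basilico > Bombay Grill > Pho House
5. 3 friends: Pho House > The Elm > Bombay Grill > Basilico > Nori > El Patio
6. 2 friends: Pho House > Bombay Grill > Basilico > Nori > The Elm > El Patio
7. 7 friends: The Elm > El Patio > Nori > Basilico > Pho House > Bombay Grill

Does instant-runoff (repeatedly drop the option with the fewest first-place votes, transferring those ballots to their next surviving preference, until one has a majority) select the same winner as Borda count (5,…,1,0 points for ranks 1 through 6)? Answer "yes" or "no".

yes

Instant-runoff — R1 Pho House 10, Nori 0, The Elm 19, Basilico 4, Bombay Grill 0, El Patio 0 (The Elm winner). Winner: The Elm.
Borda — scores: Pho House 75, Nori 60, The Elm 109, Basilico 94, Bombay Grill 57, El Patio 100. Winner: The Elm.
The two methods agree.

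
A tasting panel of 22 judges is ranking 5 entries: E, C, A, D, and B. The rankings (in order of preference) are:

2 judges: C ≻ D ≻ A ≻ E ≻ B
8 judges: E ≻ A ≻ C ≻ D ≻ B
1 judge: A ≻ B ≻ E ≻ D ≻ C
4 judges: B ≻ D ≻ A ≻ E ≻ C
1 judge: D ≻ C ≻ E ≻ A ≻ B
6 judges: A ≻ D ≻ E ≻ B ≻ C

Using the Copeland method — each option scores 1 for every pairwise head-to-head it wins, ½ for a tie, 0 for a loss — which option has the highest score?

E: beats C and B; loses to A and D → score 2.
C: ties B; loses to E, A, and D → score 0.5.
A: beats E, C, D, and B → score 4.
D: beats E, C, and B; loses to A → score 3.
B: ties C; loses to E, A, and D → score 0.5.
A has the best pairwise record.

A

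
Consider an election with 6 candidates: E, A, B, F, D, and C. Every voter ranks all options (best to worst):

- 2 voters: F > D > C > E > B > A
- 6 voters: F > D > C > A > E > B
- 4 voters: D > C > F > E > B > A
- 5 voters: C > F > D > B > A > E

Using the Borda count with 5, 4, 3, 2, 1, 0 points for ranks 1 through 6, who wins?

F

E: 2·2 + 6·1 + 4·2 + 5·0 = 18
A: 2·0 + 6·2 + 4·0 + 5·1 = 17
B: 2·1 + 6·0 + 4·1 + 5·2 = 16
F: 2·5 + 6·5 + 4·3 + 5·4 = 72
D: 2·4 + 6·4 + 4·5 + 5·3 = 67
C: 2·3 + 6·3 + 4·4 + 5·5 = 65
F has the highest Borda score (72).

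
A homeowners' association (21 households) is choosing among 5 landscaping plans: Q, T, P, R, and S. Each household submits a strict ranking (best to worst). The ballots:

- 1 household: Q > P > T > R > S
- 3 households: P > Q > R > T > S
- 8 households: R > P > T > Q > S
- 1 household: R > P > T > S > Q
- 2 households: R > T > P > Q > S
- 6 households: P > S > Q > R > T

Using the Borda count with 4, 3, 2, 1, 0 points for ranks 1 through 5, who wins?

P

Q: 1·4 + 3·3 + 8·1 + 1·0 + 2·1 + 6·2 = 35
T: 1·2 + 3·1 + 8·2 + 1·2 + 2·3 + 6·0 = 29
P: 1·3 + 3·4 + 8·3 + 1·3 + 2·2 + 6·4 = 70
R: 1·1 + 3·2 + 8·4 + 1·4 + 2·4 + 6·1 = 57
S: 1·0 + 3·0 + 8·0 + 1·1 + 2·0 + 6·3 = 19
P has the highest Borda score (70).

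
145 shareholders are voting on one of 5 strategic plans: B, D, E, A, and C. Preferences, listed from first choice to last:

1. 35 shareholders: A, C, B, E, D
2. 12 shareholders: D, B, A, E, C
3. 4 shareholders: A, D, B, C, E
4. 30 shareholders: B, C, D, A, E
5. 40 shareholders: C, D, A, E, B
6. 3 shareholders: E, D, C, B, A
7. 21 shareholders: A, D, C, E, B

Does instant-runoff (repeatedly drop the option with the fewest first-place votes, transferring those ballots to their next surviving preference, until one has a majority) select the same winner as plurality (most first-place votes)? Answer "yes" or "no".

no

Instant-runoff — R1 B 30, D 12, E 3, A 60, C 40 (E out); R2 B 30, D 15, A 60, C 40 (D out); R3 B 42, A 60, C 43 (B out); R4 A 72, C 73 (C winner). Winner: C.
Plurality — first-place votes: B 30, D 12, E 3, A 60, C 40. Winner: A.
The two methods disagree.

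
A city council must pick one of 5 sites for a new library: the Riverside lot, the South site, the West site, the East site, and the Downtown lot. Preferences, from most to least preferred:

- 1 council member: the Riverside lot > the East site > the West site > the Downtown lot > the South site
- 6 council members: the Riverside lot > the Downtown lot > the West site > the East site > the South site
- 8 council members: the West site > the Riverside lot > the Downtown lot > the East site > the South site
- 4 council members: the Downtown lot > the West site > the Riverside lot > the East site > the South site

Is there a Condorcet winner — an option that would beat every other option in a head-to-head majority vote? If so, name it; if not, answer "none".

none

Checking pairwise contests:
the West site beats the Riverside lot 12–7.
the Riverside lot beats the South site 19–0.
the Downtown lot beats the West site 10–9.
the Riverside lot beats the East site 19–0.
the Riverside lot beats the Downtown lot 15–4.
Every option loses at least one head-to-head, so there is no Condorcet winner.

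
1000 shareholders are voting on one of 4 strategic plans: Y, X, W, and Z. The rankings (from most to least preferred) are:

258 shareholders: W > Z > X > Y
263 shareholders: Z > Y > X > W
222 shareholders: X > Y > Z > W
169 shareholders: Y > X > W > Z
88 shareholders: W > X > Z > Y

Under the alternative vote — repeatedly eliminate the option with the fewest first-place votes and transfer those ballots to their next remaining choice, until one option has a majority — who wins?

X

Round 1: Y 169, X 222, W 346, Z 263. Eliminate Y.
Round 2: X 391, W 346, Z 263. Eliminate Z.
Round 3: X 654, W 346. X has a majority.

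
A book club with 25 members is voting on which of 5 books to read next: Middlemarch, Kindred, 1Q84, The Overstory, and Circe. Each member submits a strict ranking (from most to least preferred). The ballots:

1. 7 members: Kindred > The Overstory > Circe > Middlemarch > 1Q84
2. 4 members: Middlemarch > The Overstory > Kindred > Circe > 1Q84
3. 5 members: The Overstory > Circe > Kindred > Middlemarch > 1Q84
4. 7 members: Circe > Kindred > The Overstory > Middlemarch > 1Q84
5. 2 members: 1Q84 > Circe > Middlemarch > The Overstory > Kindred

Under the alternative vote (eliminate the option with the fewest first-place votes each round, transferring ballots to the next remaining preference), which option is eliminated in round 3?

Kindred

Round 1: Middlemarch 4, Kindred 7, 1Q84 2, The Overstory 5, Circe 7. Eliminate 1Q84.
Round 2: Middlemarch 4, Kindred 7, The Overstory 5, Circe 9. Eliminate Middlemarch.
Round 3: Kindred 7, The Overstory 9, Circe 9. Eliminate Kindred.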